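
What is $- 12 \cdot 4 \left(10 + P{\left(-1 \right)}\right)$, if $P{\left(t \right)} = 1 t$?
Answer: $-432$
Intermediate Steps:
$P{\left(t \right)} = t$
$- 12 \cdot 4 \left(10 + P{\left(-1 \right)}\right) = - 12 \cdot 4 \left(10 - 1\right) = - 12 \cdot 4 \cdot 9 = \left(-12\right) 36 = -432$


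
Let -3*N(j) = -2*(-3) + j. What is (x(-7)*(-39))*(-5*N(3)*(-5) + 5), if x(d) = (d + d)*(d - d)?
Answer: 0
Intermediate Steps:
N(j) = -2 - j/3 (N(j) = -(-2*(-3) + j)/3 = -(6 + j)/3 = -2 - j/3)
x(d) = 0 (x(d) = (2*d)*0 = 0)
(x(-7)*(-39))*(-5*N(3)*(-5) + 5) = (0*(-39))*(-5*(-2 - ⅓*3)*(-5) + 5) = 0*(-5*(-2 - 1)*(-5) + 5) = 0*(-5*(-3)*(-5) + 5) = 0*(15*(-5) + 5) = 0*(-75 + 5) = 0*(-70) = 0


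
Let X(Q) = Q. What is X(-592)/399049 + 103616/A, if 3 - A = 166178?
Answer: -41446236784/66311967575 ≈ -0.62502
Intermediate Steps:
A = -166175 (A = 3 - 1*166178 = 3 - 166178 = -166175)
X(-592)/399049 + 103616/A = -592/399049 + 103616/(-166175) = -592*1/399049 + 103616*(-1/166175) = -592/399049 - 103616/166175 = -41446236784/66311967575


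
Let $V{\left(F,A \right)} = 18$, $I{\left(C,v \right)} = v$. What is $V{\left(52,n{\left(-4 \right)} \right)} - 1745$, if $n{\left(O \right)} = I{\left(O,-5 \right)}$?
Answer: $-1727$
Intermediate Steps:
$n{\left(O \right)} = -5$
$V{\left(52,n{\left(-4 \right)} \right)} - 1745 = 18 - 1745 = -1727$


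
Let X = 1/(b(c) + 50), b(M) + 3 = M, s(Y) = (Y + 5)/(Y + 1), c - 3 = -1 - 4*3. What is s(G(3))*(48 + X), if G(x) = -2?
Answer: -5331/37 ≈ -144.08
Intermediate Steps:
c = -10 (c = 3 + (-1 - 4*3) = 3 + (-1 - 12) = 3 - 13 = -10)
s(Y) = (5 + Y)/(1 + Y)
b(M) = -3 + M
X = 1/37 (X = 1/((-3 - 10) + 50) = 1/(-13 + 50) = 1/37 ≈ 0.027027)
s(G(3))*(48 + X) = ((5 - 2)/(1 - 2))*(48 + 1/37) = (3/(-1))*(1777/37) = -1*3*(1777/37) = -3*1777/37 = -5331/37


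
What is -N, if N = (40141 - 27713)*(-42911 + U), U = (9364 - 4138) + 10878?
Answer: 333157396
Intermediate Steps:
U = 16104 (U = 5226 + 10878 = 16104)
N = -333157396 (N = (40141 - 27713)*(-42911 + 16104) = 12428*(-26807) = -333157396)
-N = -1*(-333157396) = 333157396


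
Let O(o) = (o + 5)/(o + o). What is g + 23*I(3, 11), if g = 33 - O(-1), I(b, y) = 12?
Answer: 311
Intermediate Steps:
O(o) = (5 + o)/(2*o) (O(o) = (5 + o)/((2*o)) = (5 + o)*(1/(2*o)) = (5 + o)/(2*o))
g = 35 (g = 33 - (5 - 1)/(2*(-1)) = 33 - (-1)*4/2 = 33 - 1*(-2) = 33 + 2 = 35)
g + 23*I(3, 11) = 35 + 23*12 = 35 + 276 = 311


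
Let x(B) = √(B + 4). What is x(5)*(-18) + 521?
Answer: 467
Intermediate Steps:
x(B) = √(4 + B)
x(5)*(-18) + 521 = √(4 + 5)*(-18) + 521 = √9*(-18) + 521 = 3*(-18) + 521 = -54 + 521 = 467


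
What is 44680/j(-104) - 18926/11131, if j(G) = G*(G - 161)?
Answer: -606687/7669259 ≈ -0.079106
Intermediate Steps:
j(G) = G*(-161 + G)
44680/j(-104) - 18926/11131 = 44680/((-104*(-161 - 104))) - 18926/11131 = 44680/((-104*(-265))) - 18926*1/11131 = 44680/27560 - 18926/11131 = 44680*(1/27560) - 18926/11131 = 1117/689 - 18926/11131 = -606687/7669259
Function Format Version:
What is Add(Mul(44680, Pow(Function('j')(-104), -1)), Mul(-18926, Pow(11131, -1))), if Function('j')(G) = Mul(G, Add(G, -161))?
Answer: Rational(-606687, 7669259) ≈ -0.079106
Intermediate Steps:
Function('j')(G) = Mul(G, Add(-161, G))
Add(Mul(44680, Pow(Function('j')(-104), -1)), Mul(-18926, Pow(11131, -1))) = Add(Mul(44680, Pow(Mul(-104, Add(-161, -104)), -1)), Mul(-18926, Pow(11131, -1))) = Add(Mul(44680, Pow(Mul(-104, -265), -1)), Mul(-18926, Rational(1, 11131))) = Add(Mul(44680, Pow(27560, -1)), Rational(-18926, 11131)) = Add(Mul(44680, Rational(1, 27560)), Rational(-18926, 11131)) = Add(Rational(1117, 689), Rational(-18926, 11131)) = Rational(-606687, 7669259)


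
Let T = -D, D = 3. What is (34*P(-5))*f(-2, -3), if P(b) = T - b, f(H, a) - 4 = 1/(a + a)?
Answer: 782/3 ≈ 260.67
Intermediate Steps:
T = -3 (T = -1*3 = -3)
f(H, a) = 4 + 1/(2*a) (f(H, a) = 4 + 1/(a + a) = 4 + 1/(2*a))
P(b) = -3 - b
(34*P(-5))*f(-2, -3) = (34*(-3 - 1*(-5)))*(4 + (½)/(-3)) = (34*(-3 + 5))*(4 + (½)*(-⅓)) = (34*2)*(4 - ⅙) = 68*(23/6) = 782/3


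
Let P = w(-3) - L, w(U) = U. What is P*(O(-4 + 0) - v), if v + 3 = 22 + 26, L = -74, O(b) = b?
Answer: -3479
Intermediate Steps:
v = 45 (v = -3 + (22 + 26) = -3 + 48 = 45)
P = 71 (P = -3 - 1*(-74) = -3 + 74 = 71)
P*(O(-4 + 0) - v) = 71*((-4 + 0) - 1*45) = 71*(-4 - 45) = 71*(-49) = -3479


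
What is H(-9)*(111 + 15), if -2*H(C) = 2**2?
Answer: -252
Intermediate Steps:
H(C) = -2 (H(C) = -1/2*2**2 = -1/2*4 = -2)
H(-9)*(111 + 15) = -2*(111 + 15) = -2*126 = -252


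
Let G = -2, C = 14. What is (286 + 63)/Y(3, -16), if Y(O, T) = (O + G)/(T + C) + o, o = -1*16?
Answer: -698/33 ≈ -21.152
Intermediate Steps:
o = -16
Y(O, T) = -16 + (-2 + O)/(14 + T) (Y(O, T) = (O - 2)/(T + 14) - 16 = (-2 + O)/(14 + T) - 16 = -16 + (-2 + O)/(14 + T))
(286 + 63)/Y(3, -16) = (286 + 63)/(((-226 + 3 - 16*(-16))/(14 - 16))) = 349/(((-226 + 3 + 256)/(-2))) = 349/((-½*33)) = 349/(-33/2) = 349*(-2/33) = -698/33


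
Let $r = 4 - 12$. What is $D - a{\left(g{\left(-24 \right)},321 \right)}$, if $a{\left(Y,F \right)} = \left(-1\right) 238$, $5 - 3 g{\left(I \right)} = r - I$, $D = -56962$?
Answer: $-56724$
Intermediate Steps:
$r = -8$
$g{\left(I \right)} = \frac{13}{3} + \frac{I}{3}$ ($g{\left(I \right)} = \frac{5}{3} - \frac{-8 - I}{3} = \frac{5}{3} + \left(\frac{8}{3} + \frac{I}{3}\right) = \frac{13}{3} + \frac{I}{3}$)
$a{\left(Y,F \right)} = -238$
$D - a{\left(g{\left(-24 \right)},321 \right)} = -56962 - -238 = -56962 + 238 = -56724$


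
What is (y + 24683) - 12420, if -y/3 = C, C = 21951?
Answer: -53590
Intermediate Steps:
y = -65853 (y = -3*21951 = -65853)
(y + 24683) - 12420 = (-65853 + 24683) - 12420 = -41170 - 12420 = -53590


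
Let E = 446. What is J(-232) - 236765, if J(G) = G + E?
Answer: -236551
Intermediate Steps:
J(G) = 446 + G (J(G) = G + 446 = 446 + G)
J(-232) - 236765 = (446 - 232) - 236765 = 214 - 236765 = -236551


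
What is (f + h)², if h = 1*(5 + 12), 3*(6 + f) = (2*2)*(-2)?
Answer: 625/9 ≈ 69.444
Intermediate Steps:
f = -26/3 (f = -6 + ((2*2)*(-2))/3 = -6 + (4*(-2))/3 = -6 + (⅓)*(-8) = -6 - 8/3 = -26/3 ≈ -8.6667)
h = 17 (h = 1*17 = 17)
(f + h)² = (-26/3 + 17)² = (25/3)² = 625/9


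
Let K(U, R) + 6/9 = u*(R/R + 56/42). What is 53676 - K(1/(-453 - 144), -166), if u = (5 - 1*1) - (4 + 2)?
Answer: 161044/3 ≈ 53681.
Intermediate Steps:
u = -2 (u = (5 - 1) - 1*6 = 4 - 6 = -2)
K(U, R) = -16/3 (K(U, R) = -⅔ - 2*(R/R + 56/42) = -⅔ - 2*(1 + 56*(1/42)) = -⅔ - 2*(1 + 4/3) = -⅔ - 2*7/3 = -⅔ - 14/3 = -16/3)
53676 - K(1/(-453 - 144), -166) = 53676 - 1*(-16/3) = 53676 + 16/3 = 161044/3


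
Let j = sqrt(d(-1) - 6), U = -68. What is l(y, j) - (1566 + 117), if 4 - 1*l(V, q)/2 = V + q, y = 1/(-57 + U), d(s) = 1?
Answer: -209373/125 - 2*I*sqrt(5) ≈ -1675.0 - 4.4721*I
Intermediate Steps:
y = -1/125 (y = 1/(-57 - 68) = 1/(-125) = -1/125 ≈ -0.0080000)
j = I*sqrt(5) (j = sqrt(1 - 6) = sqrt(-5) = I*sqrt(5) ≈ 2.2361*I)
l(V, q) = 8 - 2*V - 2*q (l(V, q) = 8 - 2*(V + q) = 8 + (-2*V - 2*q) = 8 - 2*V - 2*q)
l(y, j) - (1566 + 117) = (8 - 2*(-1/125) - 2*I*sqrt(5)) - (1566 + 117) = (8 + 2/125 - 2*I*sqrt(5)) - 1*1683 = (1002/125 - 2*I*sqrt(5)) - 1683 = -209373/125 - 2*I*sqrt(5)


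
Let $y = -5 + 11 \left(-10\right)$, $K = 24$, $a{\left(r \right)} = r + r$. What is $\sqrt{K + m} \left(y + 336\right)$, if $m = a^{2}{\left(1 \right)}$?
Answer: $442 \sqrt{7} \approx 1169.4$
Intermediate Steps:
$a{\left(r \right)} = 2 r$
$m = 4$ ($m = \left(2 \cdot 1\right)^{2} = 2^{2} = 4$)
$y = -115$ ($y = -5 - 110 = -115$)
$\sqrt{K + m} \left(y + 336\right) = \sqrt{24 + 4} \left(-115 + 336\right) = \sqrt{28} \cdot 221 = 2 \sqrt{7} \cdot 221 = 442 \sqrt{7}$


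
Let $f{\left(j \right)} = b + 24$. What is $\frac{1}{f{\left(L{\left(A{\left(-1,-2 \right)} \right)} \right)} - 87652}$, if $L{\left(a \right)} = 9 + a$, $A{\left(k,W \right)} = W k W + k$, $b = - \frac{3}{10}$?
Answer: $- \frac{10}{876283} \approx -1.1412 \cdot 10^{-5}$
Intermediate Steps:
$b = - \frac{3}{10}$ ($b = \left(-3\right) \frac{1}{10} = - \frac{3}{10} \approx -0.3$)
$A{\left(k,W \right)} = k + k W^{2}$ ($A{\left(k,W \right)} = k W^{2} + k = k + k W^{2}$)
$f{\left(j \right)} = \frac{237}{10}$ ($f{\left(j \right)} = - \frac{3}{10} + 24 = \frac{237}{10}$)
$\frac{1}{f{\left(L{\left(A{\left(-1,-2 \right)} \right)} \right)} - 87652} = \frac{1}{\frac{237}{10} - 87652} = \frac{1}{- \frac{876283}{10}} = - \frac{10}{876283}$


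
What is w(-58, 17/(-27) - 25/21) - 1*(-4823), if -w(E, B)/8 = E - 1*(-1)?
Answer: 5279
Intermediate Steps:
w(E, B) = -8 - 8*E (w(E, B) = -8*(E - 1*(-1)) = -8*(E + 1) = -8*(1 + E) = -8 - 8*E)
w(-58, 17/(-27) - 25/21) - 1*(-4823) = (-8 - 8*(-58)) - 1*(-4823) = (-8 + 464) + 4823 = 456 + 4823 = 5279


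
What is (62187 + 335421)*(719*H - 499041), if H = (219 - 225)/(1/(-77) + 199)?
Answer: -1520182296497520/7661 ≈ -1.9843e+11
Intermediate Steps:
H = -231/7661 (H = -6/(-1/77 + 199) = -6/15322/77 = -6*77/15322 = -231/7661 ≈ -0.030153)
(62187 + 335421)*(719*H - 499041) = (62187 + 335421)*(719*(-231/7661) - 499041) = 397608*(-166089/7661 - 499041) = 397608*(-3823319190/7661) = -1520182296497520/7661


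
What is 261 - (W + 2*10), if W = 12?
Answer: 229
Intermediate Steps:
261 - (W + 2*10) = 261 - (12 + 2*10) = 261 - (12 + 20) = 261 - 1*32 = 261 - 32 = 229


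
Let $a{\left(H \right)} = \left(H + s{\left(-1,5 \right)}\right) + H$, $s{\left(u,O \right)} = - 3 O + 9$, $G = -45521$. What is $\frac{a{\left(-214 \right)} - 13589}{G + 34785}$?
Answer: $\frac{14023}{10736} \approx 1.3062$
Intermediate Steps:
$s{\left(u,O \right)} = 9 - 3 O$
$a{\left(H \right)} = -6 + 2 H$ ($a{\left(H \right)} = \left(H + \left(9 - 15\right)\right) + H = \left(H - 6\right) + H = \left(-6 + H\right) + H = -6 + 2 H$)
$\frac{a{\left(-214 \right)} - 13589}{G + 34785} = \frac{\left(-6 + 2 \left(-214\right)\right) - 13589}{-45521 + 34785} = \frac{\left(-6 - 428\right) - 13589}{-10736} = \left(-434 - 13589\right) \left(- \frac{1}{10736}\right) = \left(-14023\right) \left(- \frac{1}{10736}\right) = \frac{14023}{10736}$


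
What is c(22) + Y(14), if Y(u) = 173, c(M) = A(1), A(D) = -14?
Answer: 159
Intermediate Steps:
c(M) = -14
c(22) + Y(14) = -14 + 173 = 159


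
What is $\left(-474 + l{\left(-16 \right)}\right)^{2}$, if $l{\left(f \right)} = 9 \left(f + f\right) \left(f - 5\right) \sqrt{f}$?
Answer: $-585028188 - 22934016 i \approx -5.8503 \cdot 10^{8} - 2.2934 \cdot 10^{7} i$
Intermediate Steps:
$l{\left(f \right)} = 18 f^{\frac{3}{2}} \left(-5 + f\right)$ ($l{\left(f \right)} = 9 \cdot 2 f \left(-5 + f\right) \sqrt{f} = 18 f \left(-5 + f\right) \sqrt{f} = 18 f^{\frac{3}{2}} \left(-5 + f\right)$)
$\left(-474 + l{\left(-16 \right)}\right)^{2} = \left(-474 + 18 \left(-16\right)^{\frac{3}{2}} \left(-5 - 16\right)\right)^{2} = \left(-474 + 18 \left(- 64 i\right) \left(-21\right)\right)^{2} = \left(-474 + 24192 i\right)^{2}$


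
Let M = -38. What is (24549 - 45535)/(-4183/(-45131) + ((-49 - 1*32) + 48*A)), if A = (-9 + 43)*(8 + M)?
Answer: 473559583/1106632594 ≈ 0.42793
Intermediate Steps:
A = -1020 (A = (-9 + 43)*(8 - 38) = 34*(-30) = -1020)
(24549 - 45535)/(-4183/(-45131) + ((-49 - 1*32) + 48*A)) = (24549 - 45535)/(-4183/(-45131) + ((-49 - 1*32) + 48*(-1020))) = -20986/(-4183*(-1/45131) + ((-49 - 32) - 48960)) = -20986/(4183/45131 + (-81 - 48960)) = -20986/(4183/45131 - 49041) = -20986/(-2213265188/45131) = -20986*(-45131/2213265188) = 473559583/1106632594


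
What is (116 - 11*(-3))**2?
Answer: 22201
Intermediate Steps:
(116 - 11*(-3))**2 = (116 + 33)**2 = 149**2 = 22201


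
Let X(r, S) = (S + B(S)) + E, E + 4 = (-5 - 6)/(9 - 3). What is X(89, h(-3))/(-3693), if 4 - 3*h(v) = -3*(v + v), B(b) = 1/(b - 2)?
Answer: 71/24620 ≈ 0.0028838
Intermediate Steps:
B(b) = 1/(-2 + b)
E = -35/6 (E = -4 + (-5 - 6)/(9 - 3) = -4 - 11/6 = -35/6 ≈ -5.8333)
h(v) = 4/3 + 2*v (h(v) = 4/3 - (-1)*(v + v) = 4/3 - (-1)*2*v = 4/3 - (-2)*v = 4/3 + 2*v)
X(r, S) = -35/6 + S + 1/(-2 + S) (X(r, S) = (S + 1/(-2 + S)) - 35/6 = -35/6 + S + 1/(-2 + S))
X(89, h(-3))/(-3693) = ((6 + (-35 + 6*(4/3 + 2*(-3)))*(-2 + (4/3 + 2*(-3))))/(6*(-2 + (4/3 + 2*(-3)))))/(-3693) = ((6 + (-35 + 6*(4/3 - 6))*(-2 + (4/3 - 6)))/(6*(-2 + (4/3 - 6))))*(-1/3693) = ((6 + (-35 + 6*(-14/3))*(-2 - 14/3))/(6*(-2 - 14/3)))*(-1/3693) = ((6 + (-35 - 28)*(-20/3))/(6*(-20/3)))*(-1/3693) = ((1/6)*(-3/20)*(6 - 63*(-20/3)))*(-1/3693) = ((1/6)*(-3/20)*(6 + 420))*(-1/3693) = ((1/6)*(-3/20)*426)*(-1/3693) = -213/20*(-1/3693) = 71/24620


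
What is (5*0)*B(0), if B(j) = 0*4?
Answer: 0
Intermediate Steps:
B(j) = 0
(5*0)*B(0) = (5*0)*0 = 0*0 = 0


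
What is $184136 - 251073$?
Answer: $-66937$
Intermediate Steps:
$184136 - 251073 = -66937$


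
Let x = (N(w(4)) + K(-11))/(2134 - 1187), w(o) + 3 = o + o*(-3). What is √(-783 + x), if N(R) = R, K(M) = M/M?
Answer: I*√702210917/947 ≈ 27.982*I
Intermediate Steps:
w(o) = -3 - 2*o (w(o) = -3 + (o + o*(-3)) = -3 + (o - 3*o) = -3 - 2*o)
K(M) = 1
x = -10/947 (x = ((-3 - 2*4) + 1)/(2134 - 1187) = ((-3 - 8) + 1)/947 = (-11 + 1)*(1/947) = -10*1/947 = -10/947 ≈ -0.010560)
√(-783 + x) = √(-783 - 10/947) = √(-741511/947) = I*√702210917/947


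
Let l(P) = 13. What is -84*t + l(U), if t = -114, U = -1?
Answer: 9589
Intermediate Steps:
-84*t + l(U) = -84*(-114) + 13 = 9576 + 13 = 9589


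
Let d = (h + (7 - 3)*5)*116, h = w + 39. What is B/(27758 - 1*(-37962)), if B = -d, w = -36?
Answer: -667/16430 ≈ -0.040596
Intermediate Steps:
h = 3 (h = -36 + 39 = 3)
d = 2668 (d = (3 + (7 - 3)*5)*116 = (3 + 4*5)*116 = (3 + 20)*116 = 23*116 = 2668)
B = -2668 (B = -1*2668 = -2668)
B/(27758 - 1*(-37962)) = -2668/(27758 - 1*(-37962)) = -2668/(27758 + 37962) = -2668/65720 = -2668*1/65720 = -667/16430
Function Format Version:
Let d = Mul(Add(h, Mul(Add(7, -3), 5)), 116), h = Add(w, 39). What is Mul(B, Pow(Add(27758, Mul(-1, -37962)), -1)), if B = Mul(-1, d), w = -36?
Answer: Rational(-667, 16430) ≈ -0.040596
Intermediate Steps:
h = 3 (h = Add(-36, 39) = 3)
d = 2668 (d = Mul(Add(3, Mul(Add(7, -3), 5)), 116) = Mul(Add(3, Mul(4, 5)), 116) = Mul(Add(3, 20), 116) = Mul(23, 116) = 2668)
B = -2668 (B = Mul(-1, 2668) = -2668)
Mul(B, Pow(Add(27758, Mul(-1, -37962)), -1)) = Mul(-2668, Pow(Add(27758, Mul(-1, -37962)), -1)) = Mul(-2668, Pow(Add(27758, 37962), -1)) = Mul(-2668, Pow(65720, -1)) = Mul(-2668, Rational(1, 65720)) = Rational(-667, 16430)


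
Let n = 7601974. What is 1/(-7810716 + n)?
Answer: -1/208742 ≈ -4.7906e-6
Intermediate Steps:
1/(-7810716 + n) = 1/(-7810716 + 7601974) = 1/(-208742) = -1/208742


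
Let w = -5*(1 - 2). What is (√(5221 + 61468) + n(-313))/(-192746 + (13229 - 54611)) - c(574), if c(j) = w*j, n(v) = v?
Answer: -671947047/234128 - 7*√1361/234128 ≈ -2870.0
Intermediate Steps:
w = 5 (w = -5*(-1) = 5)
c(j) = 5*j
(√(5221 + 61468) + n(-313))/(-192746 + (13229 - 54611)) - c(574) = (√(5221 + 61468) - 313)/(-192746 + (13229 - 54611)) - 5*574 = (√66689 - 313)/(-192746 - 41382) - 1*2870 = (7*√1361 - 313)/(-234128) - 2870 = (-313 + 7*√1361)*(-1/234128) - 2870 = (313/234128 - 7*√1361/234128) - 2870 = -671947047/234128 - 7*√1361/234128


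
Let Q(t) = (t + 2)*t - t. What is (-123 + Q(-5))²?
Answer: 10609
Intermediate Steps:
Q(t) = -t + t*(2 + t) (Q(t) = (2 + t)*t - t = t*(2 + t) - t = -t + t*(2 + t))
(-123 + Q(-5))² = (-123 - 5*(1 - 5))² = (-123 - 5*(-4))² = (-123 + 20)² = (-103)² = 10609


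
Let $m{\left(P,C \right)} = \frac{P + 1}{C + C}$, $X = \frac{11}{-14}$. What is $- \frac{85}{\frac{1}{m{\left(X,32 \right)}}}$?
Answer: $- \frac{255}{896} \approx -0.2846$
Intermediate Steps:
$X = - \frac{11}{14}$ ($X = 11 \left(- \frac{1}{14}\right) = - \frac{11}{14} \approx -0.78571$)
$m{\left(P,C \right)} = \frac{1 + P}{2 C}$
$- \frac{85}{\frac{1}{m{\left(X,32 \right)}}} = - \frac{85}{\frac{1}{\frac{1}{2} \cdot \frac{1}{32} \left(1 - \frac{11}{14}\right)}} = - \frac{85}{\frac{1}{\frac{1}{2} \cdot \frac{1}{32} \cdot \frac{3}{14}}} = - \frac{85}{\frac{1}{\frac{3}{896}}} = - \frac{85}{\frac{896}{3}} = \left(-85\right) \frac{3}{896} = - \frac{255}{896}$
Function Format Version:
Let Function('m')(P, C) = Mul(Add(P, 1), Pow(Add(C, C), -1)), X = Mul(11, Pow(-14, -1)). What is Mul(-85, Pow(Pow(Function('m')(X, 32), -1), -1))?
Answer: Rational(-255, 896) ≈ -0.28460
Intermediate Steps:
X = Rational(-11, 14) (X = Mul(11, Rational(-1, 14)) = Rational(-11, 14) ≈ -0.78571)
Function('m')(P, C) = Mul(Rational(1, 2), Pow(C, -1), Add(1, P)) (Function('m')(P, C) = Mul(Add(1, P), Pow(Mul(2, C), -1)) = Mul(Add(1, P), Mul(Rational(1, 2), Pow(C, -1))) = Mul(Rational(1, 2), Pow(C, -1), Add(1, P)))
Mul(-85, Pow(Pow(Function('m')(X, 32), -1), -1)) = Mul(-85, Pow(Pow(Mul(Rational(1, 2), Pow(32, -1), Add(1, Rational(-11, 14))), -1), -1)) = Mul(-85, Pow(Pow(Mul(Rational(1, 2), Rational(1, 32), Rational(3, 14)), -1), -1)) = Mul(-85, Pow(Pow(Rational(3, 896), -1), -1)) = Mul(-85, Pow(Rational(896, 3), -1)) = Mul(-85, Rational(3, 896)) = Rational(-255, 896)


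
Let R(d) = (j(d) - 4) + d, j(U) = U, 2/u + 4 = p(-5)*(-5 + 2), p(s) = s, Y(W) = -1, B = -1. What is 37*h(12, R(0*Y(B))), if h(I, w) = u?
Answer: 74/11 ≈ 6.7273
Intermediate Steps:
u = 2/11 (u = 2/(-4 - 5*(-5 + 2)) = 2/(-4 - 5*(-3)) = 2/(-4 + 15) = 2/11 ≈ 0.18182)
R(d) = -4 + 2*d (R(d) = (d - 4) + d = (-4 + d) + d = -4 + 2*d)
h(I, w) = 2/11
37*h(12, R(0*Y(B))) = 37*(2/11) = 74/11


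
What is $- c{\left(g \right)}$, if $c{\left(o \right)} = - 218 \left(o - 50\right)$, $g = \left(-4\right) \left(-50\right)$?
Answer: $32700$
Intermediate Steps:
$g = 200$
$c{\left(o \right)} = 10900 - 218 o$ ($c{\left(o \right)} = - 218 \left(-50 + o\right) = 10900 - 218 o$)
$- c{\left(g \right)} = - (10900 - 43600) = \left(-1\right) \left(-32700\right) = 32700$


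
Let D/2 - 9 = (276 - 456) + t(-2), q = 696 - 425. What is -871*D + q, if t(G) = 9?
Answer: 282475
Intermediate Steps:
q = 271
D = -324 (D = 18 + 2*((276 - 456) + 9) = 18 + 2*(-180 + 9) = 18 + 2*(-171) = 18 - 342 = -324)
-871*D + q = -871*(-324) + 271 = 282204 + 271 = 282475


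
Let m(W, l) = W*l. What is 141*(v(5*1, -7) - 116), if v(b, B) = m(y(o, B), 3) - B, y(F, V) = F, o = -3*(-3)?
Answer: -11562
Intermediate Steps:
o = 9
v(b, B) = 27 - B (v(b, B) = 9*3 - B = 27 - B)
141*(v(5*1, -7) - 116) = 141*((27 - 1*(-7)) - 116) = 141*((27 + 7) - 116) = 141*(34 - 116) = 141*(-82) = -11562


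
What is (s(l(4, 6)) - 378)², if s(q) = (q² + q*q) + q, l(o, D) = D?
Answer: 90000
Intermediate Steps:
s(q) = q + 2*q² (s(q) = (q² + q²) + q = 2*q² + q = q + 2*q²)
(s(l(4, 6)) - 378)² = (6*(1 + 2*6) - 378)² = (6*(1 + 12) - 378)² = (6*13 - 378)² = (78 - 378)² = (-300)² = 90000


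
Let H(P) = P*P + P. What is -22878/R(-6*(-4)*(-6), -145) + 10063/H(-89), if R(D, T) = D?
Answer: 313593/1958 ≈ 160.16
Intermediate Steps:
H(P) = P + P² (H(P) = P² + P = P + P²)
-22878/R(-6*(-4)*(-6), -145) + 10063/H(-89) = -22878/(-6*(-4)*(-6)) + 10063/((-89*(1 - 89))) = -22878/(24*(-6)) + 10063/((-89*(-88))) = -22878/(-144) + 10063/7832 = -22878*(-1/144) + 10063*(1/7832) = 1271/8 + 10063/7832 = 313593/1958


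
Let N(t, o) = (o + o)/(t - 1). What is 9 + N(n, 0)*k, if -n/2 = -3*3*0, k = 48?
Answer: 9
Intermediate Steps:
n = 0 (n = -2*(-3*3)*0 = -(-18)*0 = -2*0 = 0)
N(t, o) = 2*o/(-1 + t) (N(t, o) = (2*o)/(-1 + t) = 2*o/(-1 + t))
9 + N(n, 0)*k = 9 + (2*0/(-1 + 0))*48 = 9 + (2*0/(-1))*48 = 9 + (2*0*(-1))*48 = 9 + 0*48 = 9 + 0 = 9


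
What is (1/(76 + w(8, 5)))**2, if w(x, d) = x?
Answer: 1/7056 ≈ 0.00014172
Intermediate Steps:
(1/(76 + w(8, 5)))**2 = (1/(76 + 8))**2 = (1/84)**2 = 1/7056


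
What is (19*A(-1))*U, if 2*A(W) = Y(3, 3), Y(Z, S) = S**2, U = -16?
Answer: -1368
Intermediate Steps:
A(W) = 9/2 (A(W) = (1/2)*3**2 = (1/2)*9 = 9/2)
(19*A(-1))*U = (19*(9/2))*(-16) = (171/2)*(-16) = -1368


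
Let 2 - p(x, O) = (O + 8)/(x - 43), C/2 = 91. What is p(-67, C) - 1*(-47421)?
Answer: 521672/11 ≈ 47425.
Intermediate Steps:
C = 182 (C = 2*91 = 182)
p(x, O) = 2 - (8 + O)/(-43 + x) (p(x, O) = 2 - (O + 8)/(x - 43) = 2 - (8 + O)/(-43 + x))
p(-67, C) - 1*(-47421) = (-94 - 1*182 + 2*(-67))/(-43 - 67) - 1*(-47421) = (-94 - 182 - 134)/(-110) + 47421 = -1/110*(-410) + 47421 = 41/11 + 47421 = 521672/11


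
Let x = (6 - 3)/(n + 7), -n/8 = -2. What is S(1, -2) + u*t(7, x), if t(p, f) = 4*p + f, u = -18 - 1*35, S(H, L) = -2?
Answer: -34337/23 ≈ -1492.9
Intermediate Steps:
n = 16 (n = -8*(-2) = 16)
x = 3/23 (x = (6 - 3)/(16 + 7) = 3/23 ≈ 0.13043)
u = -53 (u = -18 - 35 = -53)
t(p, f) = f + 4*p
S(1, -2) + u*t(7, x) = -2 - 53*(3/23 + 4*7) = -2 - 53*(3/23 + 28) = -2 - 53*647/23 = -2 - 34291/23 = -34337/23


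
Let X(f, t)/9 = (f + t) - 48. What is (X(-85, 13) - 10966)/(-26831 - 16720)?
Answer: 12046/43551 ≈ 0.27660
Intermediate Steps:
X(f, t) = -432 + 9*f + 9*t (X(f, t) = 9*((f + t) - 48) = 9*(-48 + f + t) = -432 + 9*f + 9*t)
(X(-85, 13) - 10966)/(-26831 - 16720) = ((-432 + 9*(-85) + 9*13) - 10966)/(-26831 - 16720) = ((-432 - 765 + 117) - 10966)/(-43551) = (-1080 - 10966)*(-1/43551) = -12046*(-1/43551) = 12046/43551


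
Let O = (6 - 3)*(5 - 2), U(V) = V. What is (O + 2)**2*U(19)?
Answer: 2299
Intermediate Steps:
O = 9 (O = 3*3 = 9)
(O + 2)**2*U(19) = (9 + 2)**2*19 = 11**2*19 = 121*19 = 2299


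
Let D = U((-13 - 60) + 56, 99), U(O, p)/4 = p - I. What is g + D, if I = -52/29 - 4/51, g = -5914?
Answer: -8150050/1479 ≈ -5510.5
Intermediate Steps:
I = -2768/1479 (I = -52*1/29 - 4*1/51 = -52/29 - 4/51 = -2768/1479 ≈ -1.8715)
U(O, p) = 11072/1479 + 4*p (U(O, p) = 4*(p - 1*(-2768/1479)) = 4*(p + 2768/1479) = 4*(2768/1479 + p) = 11072/1479 + 4*p)
D = 596756/1479 (D = 11072/1479 + 4*99 = 11072/1479 + 396 = 596756/1479 ≈ 403.49)
g + D = -5914 + 596756/1479 = -8150050/1479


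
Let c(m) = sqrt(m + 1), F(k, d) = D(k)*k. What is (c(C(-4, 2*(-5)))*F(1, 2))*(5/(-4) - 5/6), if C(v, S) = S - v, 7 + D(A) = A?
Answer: 25*I*sqrt(5)/2 ≈ 27.951*I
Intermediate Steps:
D(A) = -7 + A
F(k, d) = k*(-7 + k) (F(k, d) = (-7 + k)*k = k*(-7 + k))
c(m) = sqrt(1 + m)
(c(C(-4, 2*(-5)))*F(1, 2))*(5/(-4) - 5/6) = (sqrt(1 + (2*(-5) - 1*(-4)))*(1*(-7 + 1)))*(5/(-4) - 5/6) = (sqrt(1 + (-10 + 4))*(1*(-6)))*(5*(-1/4) - 5*1/6) = (sqrt(1 - 6)*(-6))*(-5/4 - 5/6) = (sqrt(-5)*(-6))*(-25/12) = ((I*sqrt(5))*(-6))*(-25/12) = -6*I*sqrt(5)*(-25/12) = 25*I*sqrt(5)/2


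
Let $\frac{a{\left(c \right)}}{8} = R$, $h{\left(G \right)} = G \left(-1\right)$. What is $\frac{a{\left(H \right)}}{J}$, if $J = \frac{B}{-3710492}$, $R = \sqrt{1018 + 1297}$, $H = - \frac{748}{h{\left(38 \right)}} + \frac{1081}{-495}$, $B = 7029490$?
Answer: $- \frac{14841968 \sqrt{2315}}{3514745} \approx -203.18$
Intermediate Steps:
$h{\left(G \right)} = - G$
$H = \frac{164591}{9405}$ ($H = - \frac{748}{\left(-1\right) 38} + \frac{1081}{-495} = - \frac{748}{-38} + 1081 \left(- \frac{1}{495}\right) = \left(-748\right) \left(- \frac{1}{38}\right) - \frac{1081}{495} = \frac{374}{19} - \frac{1081}{495} = \frac{164591}{9405} \approx 17.5$)
$R = \sqrt{2315} \approx 48.114$
$J = - \frac{3514745}{1855246}$ ($J = \frac{7029490}{-3710492} = 7029490 \left(- \frac{1}{3710492}\right) = - \frac{3514745}{1855246} \approx -1.8945$)
$a{\left(c \right)} = 8 \sqrt{2315}$
$\frac{a{\left(H \right)}}{J} = \frac{8 \sqrt{2315}}{- \frac{3514745}{1855246}} = 8 \sqrt{2315} \left(- \frac{1855246}{3514745}\right) = - \frac{14841968 \sqrt{2315}}{3514745}$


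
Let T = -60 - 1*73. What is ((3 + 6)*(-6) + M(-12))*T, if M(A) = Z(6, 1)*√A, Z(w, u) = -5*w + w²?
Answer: 7182 - 1596*I*√3 ≈ 7182.0 - 2764.4*I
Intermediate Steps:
T = -133 (T = -60 - 73 = -133)
Z(w, u) = w² - 5*w
M(A) = 6*√A (M(A) = (6*(-5 + 6))*√A = (6*1)*√A = 6*√A)
((3 + 6)*(-6) + M(-12))*T = ((3 + 6)*(-6) + 6*√(-12))*(-133) = (9*(-6) + 6*(2*I*√3))*(-133) = (-54 + 12*I*√3)*(-133) = 7182 - 1596*I*√3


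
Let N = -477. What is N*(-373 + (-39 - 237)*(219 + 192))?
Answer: 54286893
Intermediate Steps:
N*(-373 + (-39 - 237)*(219 + 192)) = -477*(-373 + (-39 - 237)*(219 + 192)) = -477*(-373 - 276*411) = -477*(-373 - 113436) = -477*(-113809) = 54286893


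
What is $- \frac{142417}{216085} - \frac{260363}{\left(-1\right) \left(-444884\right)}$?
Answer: $- \frac{119619583483}{96132759140} \approx -1.2443$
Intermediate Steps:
$- \frac{142417}{216085} - \frac{260363}{\left(-1\right) \left(-444884\right)} = \left(-142417\right) \frac{1}{216085} - \frac{260363}{444884} = - \frac{142417}{216085} - \frac{260363}{444884} = - \frac{119619583483}{96132759140}$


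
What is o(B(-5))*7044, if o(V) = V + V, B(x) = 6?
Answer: 84528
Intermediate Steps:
o(V) = 2*V
o(B(-5))*7044 = (2*6)*7044 = 12*7044 = 84528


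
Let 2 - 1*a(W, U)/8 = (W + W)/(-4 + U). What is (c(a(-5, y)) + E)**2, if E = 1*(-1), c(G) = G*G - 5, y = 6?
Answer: 9796900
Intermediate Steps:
a(W, U) = 16 - 16*W/(-4 + U) (a(W, U) = 16 - 8*(W + W)/(-4 + U) = 16 - 8*2*W/(-4 + U) = 16 - 16*W/(-4 + U))
c(G) = -5 + G**2 (c(G) = G**2 - 5 = -5 + G**2)
E = -1
(c(a(-5, y)) + E)**2 = ((-5 + (16*(-4 + 6 - 1*(-5))/(-4 + 6))**2) - 1)**2 = ((-5 + (16*(-4 + 6 + 5)/2)**2) - 1)**2 = ((-5 + (16*(1/2)*7)**2) - 1)**2 = ((-5 + 56**2) - 1)**2 = ((-5 + 3136) - 1)**2 = (3131 - 1)**2 = 3130**2 = 9796900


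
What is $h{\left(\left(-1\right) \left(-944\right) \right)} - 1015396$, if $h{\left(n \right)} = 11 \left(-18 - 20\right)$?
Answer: $-1015814$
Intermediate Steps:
$h{\left(n \right)} = -418$ ($h{\left(n \right)} = 11 \left(-38\right) = -418$)
$h{\left(\left(-1\right) \left(-944\right) \right)} - 1015396 = -418 - 1015396 = -1015814$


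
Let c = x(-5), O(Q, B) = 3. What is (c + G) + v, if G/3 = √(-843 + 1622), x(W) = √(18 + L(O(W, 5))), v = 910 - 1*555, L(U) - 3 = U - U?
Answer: 355 + √21 + 3*√779 ≈ 443.31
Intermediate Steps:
L(U) = 3 (L(U) = 3 + (U - U) = 3 + 0 = 3)
v = 355 (v = 910 - 555 = 355)
x(W) = √21 (x(W) = √(18 + 3) = √21)
c = √21 ≈ 4.5826
G = 3*√779 (G = 3*√(-843 + 1622) = 3*√779 ≈ 83.732)
(c + G) + v = (√21 + 3*√779) + 355 = 355 + √21 + 3*√779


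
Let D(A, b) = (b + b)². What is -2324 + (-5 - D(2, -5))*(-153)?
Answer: 13741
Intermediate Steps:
D(A, b) = 4*b² (D(A, b) = (2*b)² = 4*b²)
-2324 + (-5 - D(2, -5))*(-153) = -2324 + (-5 - 4*(-5)²)*(-153) = -2324 + (-5 - 4*25)*(-153) = -2324 + (-5 - 1*100)*(-153) = -2324 + (-5 - 100)*(-153) = -2324 - 105*(-153) = -2324 + 16065 = 13741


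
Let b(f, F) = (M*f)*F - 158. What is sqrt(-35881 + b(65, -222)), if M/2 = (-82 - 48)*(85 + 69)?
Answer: sqrt(577741161) ≈ 24036.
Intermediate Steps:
M = -40040 (M = 2*((-82 - 48)*(85 + 69)) = 2*(-130*154) = 2*(-20020) = -40040)
b(f, F) = -158 - 40040*F*f (b(f, F) = (-40040*f)*F - 158 = -40040*F*f - 158 = -158 - 40040*F*f)
sqrt(-35881 + b(65, -222)) = sqrt(-35881 + (-158 - 40040*(-222)*65)) = sqrt(-35881 + (-158 + 577777200)) = sqrt(-35881 + 577777042) = sqrt(577741161)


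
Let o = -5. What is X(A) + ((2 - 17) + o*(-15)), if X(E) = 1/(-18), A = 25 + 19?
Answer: 1079/18 ≈ 59.944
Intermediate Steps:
A = 44
X(E) = -1/18
X(A) + ((2 - 17) + o*(-15)) = -1/18 + ((2 - 17) - 5*(-15)) = -1/18 + (-15 + 75) = -1/18 + 60 = 1079/18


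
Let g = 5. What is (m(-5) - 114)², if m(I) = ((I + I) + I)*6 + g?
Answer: 39601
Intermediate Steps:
m(I) = 5 + 18*I (m(I) = ((I + I) + I)*6 + 5 = (2*I + I)*6 + 5 = (3*I)*6 + 5 = 18*I + 5 = 5 + 18*I)
(m(-5) - 114)² = ((5 + 18*(-5)) - 114)² = ((5 - 90) - 114)² = (-85 - 114)² = (-199)² = 39601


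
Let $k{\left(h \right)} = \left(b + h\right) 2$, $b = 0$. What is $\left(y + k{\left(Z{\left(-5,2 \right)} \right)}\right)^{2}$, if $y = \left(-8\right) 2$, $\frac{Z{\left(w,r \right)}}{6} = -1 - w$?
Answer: $1024$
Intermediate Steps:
$Z{\left(w,r \right)} = -6 - 6 w$ ($Z{\left(w,r \right)} = 6 \left(-1 - w\right) = -6 - 6 w$)
$y = -16$
$k{\left(h \right)} = 2 h$ ($k{\left(h \right)} = \left(0 + h\right) 2 = h 2 = 2 h$)
$\left(y + k{\left(Z{\left(-5,2 \right)} \right)}\right)^{2} = \left(-16 + 2 \left(-6 - -30\right)\right)^{2} = \left(-16 + 2 \left(-6 + 30\right)\right)^{2} = \left(-16 + 2 \cdot 24\right)^{2} = \left(-16 + 48\right)^{2} = 32^{2} = 1024$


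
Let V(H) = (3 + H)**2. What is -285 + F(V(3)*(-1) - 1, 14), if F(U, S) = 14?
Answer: -271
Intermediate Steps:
-285 + F(V(3)*(-1) - 1, 14) = -285 + 14 = -271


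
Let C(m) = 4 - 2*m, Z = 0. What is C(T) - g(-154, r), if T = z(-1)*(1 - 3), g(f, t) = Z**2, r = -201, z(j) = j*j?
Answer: 8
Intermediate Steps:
z(j) = j**2
g(f, t) = 0 (g(f, t) = 0**2 = 0)
T = -2 (T = (-1)**2*(1 - 3) = 1*(-2) = -2)
C(T) - g(-154, r) = (4 - 2*(-2)) - 1*0 = (4 + 4) + 0 = 8 + 0 = 8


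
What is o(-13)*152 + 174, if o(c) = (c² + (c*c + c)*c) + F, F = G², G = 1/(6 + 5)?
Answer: -34169522/121 ≈ -2.8239e+5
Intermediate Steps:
G = 1/11 ≈ 0.090909
F = 1/121 (F = (1/11)² = 1/121 ≈ 0.0082645)
o(c) = 1/121 + c² + c*(c + c²) (o(c) = (c² + (c*c + c)*c) + 1/121 = (c² + (c² + c)*c) + 1/121 = (c² + (c + c²)*c) + 1/121 = (c² + c*(c + c²)) + 1/121 = 1/121 + c² + c*(c + c²))
o(-13)*152 + 174 = (1/121 + (-13)³ + 2*(-13)²)*152 + 174 = (1/121 - 2197 + 2*169)*152 + 174 = (1/121 - 2197 + 338)*152 + 174 = -224938/121*152 + 174 = -34190576/121 + 174 = -34169522/121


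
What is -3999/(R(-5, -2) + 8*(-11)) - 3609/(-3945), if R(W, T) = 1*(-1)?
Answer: 5365752/117035 ≈ 45.847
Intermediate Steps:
R(W, T) = -1
-3999/(R(-5, -2) + 8*(-11)) - 3609/(-3945) = -3999/(-1 + 8*(-11)) - 3609/(-3945) = -3999/(-1 - 88) - 3609*(-1/3945) = -3999/(-89) + 1203/1315 = -3999*(-1/89) + 1203/1315 = 3999/89 + 1203/1315 = 5365752/117035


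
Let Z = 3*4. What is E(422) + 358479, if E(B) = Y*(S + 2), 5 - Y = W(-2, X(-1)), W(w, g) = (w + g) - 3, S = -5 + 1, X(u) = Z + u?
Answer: 358481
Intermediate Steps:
Z = 12
X(u) = 12 + u
S = -4
W(w, g) = -3 + g + w (W(w, g) = (g + w) - 3 = -3 + g + w)
Y = -1 (Y = 5 - (-3 + (12 - 1) - 2) = 5 - (-3 + 11 - 2) = 5 - 1*6 = 5 - 6 = -1)
E(B) = 2 (E(B) = -(-4 + 2) = -1*(-2) = 2)
E(422) + 358479 = 2 + 358479 = 358481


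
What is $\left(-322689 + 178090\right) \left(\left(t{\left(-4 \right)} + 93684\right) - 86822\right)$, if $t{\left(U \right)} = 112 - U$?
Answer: $-1009011822$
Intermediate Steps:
$\left(-322689 + 178090\right) \left(\left(t{\left(-4 \right)} + 93684\right) - 86822\right) = \left(-322689 + 178090\right) \left(\left(\left(112 - -4\right) + 93684\right) - 86822\right) = - 144599 \left(\left(\left(112 + 4\right) + 93684\right) - 86822\right) = - 144599 \left(\left(116 + 93684\right) - 86822\right) = - 144599 \left(93800 - 86822\right) = \left(-144599\right) 6978 = -1009011822$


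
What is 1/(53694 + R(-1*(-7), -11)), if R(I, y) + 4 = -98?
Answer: 1/53592 ≈ 1.8660e-5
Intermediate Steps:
R(I, y) = -102 (R(I, y) = -4 - 98 = -102)
1/(53694 + R(-1*(-7), -11)) = 1/(53694 - 102) = 1/53592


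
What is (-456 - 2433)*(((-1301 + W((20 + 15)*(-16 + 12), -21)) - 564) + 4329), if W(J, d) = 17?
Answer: -7167609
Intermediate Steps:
(-456 - 2433)*(((-1301 + W((20 + 15)*(-16 + 12), -21)) - 564) + 4329) = (-456 - 2433)*(((-1301 + 17) - 564) + 4329) = -2889*((-1284 - 564) + 4329) = -2889*(-1848 + 4329) = -2889*2481 = -7167609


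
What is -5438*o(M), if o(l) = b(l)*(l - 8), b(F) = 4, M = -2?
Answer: 217520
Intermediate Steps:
o(l) = -32 + 4*l (o(l) = 4*(l - 8) = 4*(-8 + l) = -32 + 4*l)
-5438*o(M) = -5438*(-32 + 4*(-2)) = -5438*(-32 - 8) = -5438*(-40) = 217520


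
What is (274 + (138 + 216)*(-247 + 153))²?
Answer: 1089132004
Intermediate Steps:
(274 + (138 + 216)*(-247 + 153))² = (274 + 354*(-94))² = (274 - 33276)² = (-33002)² = 1089132004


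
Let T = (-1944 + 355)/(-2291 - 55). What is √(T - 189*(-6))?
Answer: √6244941738/2346 ≈ 33.685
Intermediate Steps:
T = 1589/2346 (T = -1589/(-2346) = -1589*(-1/2346) = 1589/2346 ≈ 0.67732)
√(T - 189*(-6)) = √(1589/2346 - 189*(-6)) = √(1589/2346 + 1134) = √(2661953/2346) = √6244941738/2346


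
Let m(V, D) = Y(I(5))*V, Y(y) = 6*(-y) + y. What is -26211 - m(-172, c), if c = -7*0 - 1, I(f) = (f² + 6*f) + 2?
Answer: -75231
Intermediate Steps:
I(f) = 2 + f² + 6*f
c = -1 (c = 0 - 1 = -1)
Y(y) = -5*y (Y(y) = -6*y + y = -5*y)
m(V, D) = -285*V (m(V, D) = (-5*(2 + 5² + 6*5))*V = (-5*(2 + 25 + 30))*V = (-5*57)*V = -285*V)
-26211 - m(-172, c) = -26211 - (-285)*(-172) = -26211 - 1*49020 = -26211 - 49020 = -75231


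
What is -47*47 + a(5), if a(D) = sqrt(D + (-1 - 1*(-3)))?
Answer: -2209 + sqrt(7) ≈ -2206.4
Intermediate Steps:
a(D) = sqrt(2 + D) (a(D) = sqrt(D + (-1 + 3)) = sqrt(D + 2) = sqrt(2 + D))
-47*47 + a(5) = -47*47 + sqrt(2 + 5) = -2209 + sqrt(7)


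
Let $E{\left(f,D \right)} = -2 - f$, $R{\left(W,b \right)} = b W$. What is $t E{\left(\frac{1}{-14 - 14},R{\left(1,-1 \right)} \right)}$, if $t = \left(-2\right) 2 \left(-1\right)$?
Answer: $- \frac{55}{7} \approx -7.8571$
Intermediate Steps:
$R{\left(W,b \right)} = W b$
$t = 4$ ($t = \left(-4\right) \left(-1\right) = 4$)
$t E{\left(\frac{1}{-14 - 14},R{\left(1,-1 \right)} \right)} = 4 \left(-2 - \frac{1}{-14 - 14}\right) = 4 \left(-2 - \frac{1}{-28}\right) = 4 \left(-2 - - \frac{1}{28}\right) = 4 \left(-2 + \frac{1}{28}\right) = 4 \left(- \frac{55}{28}\right) = - \frac{55}{7}$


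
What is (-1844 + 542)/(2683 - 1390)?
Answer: -434/431 ≈ -1.0070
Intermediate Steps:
(-1844 + 542)/(2683 - 1390) = -1302/1293 = -1302*1/1293 = -434/431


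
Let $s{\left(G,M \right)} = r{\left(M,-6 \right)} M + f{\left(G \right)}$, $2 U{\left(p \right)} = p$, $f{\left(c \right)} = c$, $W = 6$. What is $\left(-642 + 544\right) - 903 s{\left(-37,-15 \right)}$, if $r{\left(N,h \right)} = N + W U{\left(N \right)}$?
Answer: $-779387$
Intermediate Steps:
$U{\left(p \right)} = \frac{p}{2}$
$r{\left(N,h \right)} = 4 N$ ($r{\left(N,h \right)} = N + 6 \frac{N}{2} = N + 3 N = 4 N$)
$s{\left(G,M \right)} = G + 4 M^{2}$ ($s{\left(G,M \right)} = 4 M M + G = 4 M^{2} + G = G + 4 M^{2}$)
$\left(-642 + 544\right) - 903 s{\left(-37,-15 \right)} = \left(-642 + 544\right) - 903 \left(-37 + 4 \left(-15\right)^{2}\right) = -98 - 903 \left(-37 + 4 \cdot 225\right) = -98 - 903 \left(-37 + 900\right) = -98 - 779289 = -779387$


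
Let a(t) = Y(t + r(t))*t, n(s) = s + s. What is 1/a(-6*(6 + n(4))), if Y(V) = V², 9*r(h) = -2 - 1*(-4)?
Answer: -27/15918448 ≈ -1.6961e-6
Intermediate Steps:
r(h) = 2/9 (r(h) = (-2 - 1*(-4))/9 = (-2 + 4)/9 = (⅑)*2 = 2/9)
n(s) = 2*s
a(t) = t*(2/9 + t)² (a(t) = (t + 2/9)²*t = (2/9 + t)²*t = t*(2/9 + t)²)
1/a(-6*(6 + n(4))) = 1/((-6*(6 + 2*4))*(2 + 9*(-6*(6 + 2*4)))²/81) = 1/((-6*(6 + 8))*(2 + 9*(-6*(6 + 8)))²/81) = 1/((-6*14)*(2 + 9*(-6*14))²/81) = 1/((1/81)*(-84)*(2 + 9*(-84))²) = 1/((1/81)*(-84)*(2 - 756)²) = 1/((1/81)*(-84)*(-754)²) = 1/((1/81)*(-84)*568516) = 1/(-15918448/27) = -27/15918448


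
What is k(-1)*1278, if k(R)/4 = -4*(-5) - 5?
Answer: 76680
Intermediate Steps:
k(R) = 60 (k(R) = 4*(-4*(-5) - 5) = 4*(20 - 5) = 4*15 = 60)
k(-1)*1278 = 60*1278 = 76680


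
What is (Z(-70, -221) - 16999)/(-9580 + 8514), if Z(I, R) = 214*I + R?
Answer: 16100/533 ≈ 30.206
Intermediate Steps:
Z(I, R) = R + 214*I
(Z(-70, -221) - 16999)/(-9580 + 8514) = ((-221 + 214*(-70)) - 16999)/(-9580 + 8514) = ((-221 - 14980) - 16999)/(-1066) = (-15201 - 16999)*(-1/1066) = -32200*(-1/1066) = 16100/533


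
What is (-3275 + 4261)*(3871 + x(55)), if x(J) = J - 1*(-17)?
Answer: 3887798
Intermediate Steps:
x(J) = 17 + J (x(J) = J + 17 = 17 + J)
(-3275 + 4261)*(3871 + x(55)) = (-3275 + 4261)*(3871 + (17 + 55)) = 986*(3871 + 72) = 986*3943 = 3887798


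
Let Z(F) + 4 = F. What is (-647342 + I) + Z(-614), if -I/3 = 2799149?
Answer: -9045407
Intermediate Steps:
I = -8397447 (I = -3*2799149 = -8397447)
Z(F) = -4 + F
(-647342 + I) + Z(-614) = (-647342 - 8397447) + (-4 - 614) = -9044789 - 618 = -9045407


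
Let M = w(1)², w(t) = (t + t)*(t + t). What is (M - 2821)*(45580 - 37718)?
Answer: -22052910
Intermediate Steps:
w(t) = 4*t² (w(t) = (2*t)*(2*t) = 4*t²)
M = 16 (M = (4*1²)² = (4*1)² = 4² = 16)
(M - 2821)*(45580 - 37718) = (16 - 2821)*(45580 - 37718) = -2805*7862 = -22052910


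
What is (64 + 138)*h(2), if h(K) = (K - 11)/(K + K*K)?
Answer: -303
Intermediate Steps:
h(K) = (-11 + K)/(K + K²)
(64 + 138)*h(2) = (64 + 138)*((-11 + 2)/(2*(1 + 2))) = 202*((½)*(-9)/3) = 202*((½)*(⅓)*(-9)) = 202*(-3/2) = -303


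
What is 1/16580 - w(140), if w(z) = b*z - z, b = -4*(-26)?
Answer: -239083599/16580 ≈ -14420.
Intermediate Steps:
b = 104
w(z) = 103*z (w(z) = 104*z - z = 103*z)
1/16580 - w(140) = 1/16580 - 103*140 = 1/16580 - 1*14420 = 1/16580 - 14420 = -239083599/16580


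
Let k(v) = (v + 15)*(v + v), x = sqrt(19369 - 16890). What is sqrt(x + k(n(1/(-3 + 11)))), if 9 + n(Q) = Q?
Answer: sqrt(-6958 + 64*sqrt(2479))/8 ≈ 7.6765*I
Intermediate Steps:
n(Q) = -9 + Q
x = sqrt(2479) ≈ 49.790
k(v) = 2*v*(15 + v) (k(v) = (15 + v)*(2*v) = 2*v*(15 + v))
sqrt(x + k(n(1/(-3 + 11)))) = sqrt(sqrt(2479) + 2*(-9 + 1/(-3 + 11))*(15 + (-9 + 1/(-3 + 11)))) = sqrt(sqrt(2479) + 2*(-9 + 1/8)*(15 + (-9 + 1/8))) = sqrt(sqrt(2479) + 2*(-71/8)*(15 - 71/8)) = sqrt(sqrt(2479) + 2*(-71/8)*(49/8)) = sqrt(sqrt(2479) - 3479/32) = sqrt(-3479/32 + sqrt(2479))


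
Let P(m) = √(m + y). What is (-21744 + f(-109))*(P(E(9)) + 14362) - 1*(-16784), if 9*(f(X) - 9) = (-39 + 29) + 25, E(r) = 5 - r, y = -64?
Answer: -936352048/3 - 130400*I*√17/3 ≈ -3.1212e+8 - 1.7922e+5*I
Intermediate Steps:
f(X) = 32/3 (f(X) = 9 + ((-39 + 29) + 25)/9 = 9 + (-10 + 25)/9 = 9 + (⅑)*15 = 9 + 5/3 = 32/3)
P(m) = √(-64 + m) (P(m) = √(m - 64) = √(-64 + m))
(-21744 + f(-109))*(P(E(9)) + 14362) - 1*(-16784) = (-21744 + 32/3)*(√(-64 + (5 - 1*9)) + 14362) - 1*(-16784) = -65200*(√(-64 + (5 - 9)) + 14362)/3 + 16784 = -65200*(√(-64 - 4) + 14362)/3 + 16784 = -65200*(√(-68) + 14362)/3 + 16784 = -65200*(2*I*√17 + 14362)/3 + 16784 = -65200*(14362 + 2*I*√17)/3 + 16784 = (-936402400/3 - 130400*I*√17/3) + 16784 = -936352048/3 - 130400*I*√17/3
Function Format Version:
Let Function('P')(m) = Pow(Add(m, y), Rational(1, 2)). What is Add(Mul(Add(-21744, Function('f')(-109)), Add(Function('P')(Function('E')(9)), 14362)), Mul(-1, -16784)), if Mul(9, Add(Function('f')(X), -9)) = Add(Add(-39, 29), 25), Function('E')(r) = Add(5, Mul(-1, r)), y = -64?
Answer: Add(Rational(-936352048, 3), Mul(Rational(-130400, 3), I, Pow(17, Rational(1, 2)))) ≈ Add(-3.1212e+8, Mul(-1.7922e+5, I))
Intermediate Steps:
Function('f')(X) = Rational(32, 3) (Function('f')(X) = Add(9, Mul(Rational(1, 9), Add(Add(-39, 29), 25))) = Add(9, Mul(Rational(1, 9), Add(-10, 25))) = Add(9, Mul(Rational(1, 9), 15)) = Add(9, Rational(5, 3)) = Rational(32, 3))
Function('P')(m) = Pow(Add(-64, m), Rational(1, 2)) (Function('P')(m) = Pow(Add(m, -64), Rational(1, 2)) = Pow(Add(-64, m), Rational(1, 2)))
Add(Mul(Add(-21744, Function('f')(-109)), Add(Function('P')(Function('E')(9)), 14362)), Mul(-1, -16784)) = Add(Mul(Add(-21744, Rational(32, 3)), Add(Pow(Add(-64, Add(5, Mul(-1, 9))), Rational(1, 2)), 14362)), Mul(-1, -16784)) = Add(Mul(Rational(-65200, 3), Add(Pow(Add(-64, Add(5, -9)), Rational(1, 2)), 14362)), 16784) = Add(Mul(Rational(-65200, 3), Add(Pow(Add(-64, -4), Rational(1, 2)), 14362)), 16784) = Add(Mul(Rational(-65200, 3), Add(Pow(-68, Rational(1, 2)), 14362)), 16784) = Add(Mul(Rational(-65200, 3), Add(Mul(2, I, Pow(17, Rational(1, 2))), 14362)), 16784) = Add(Mul(Rational(-65200, 3), Add(14362, Mul(2, I, Pow(17, Rational(1, 2))))), 16784) = Add(Add(Rational(-936402400, 3), Mul(Rational(-130400, 3), I, Pow(17, Rational(1, 2)))), 16784) = Add(Rational(-936352048, 3), Mul(Rational(-130400, 3), I, Pow(17, Rational(1, 2))))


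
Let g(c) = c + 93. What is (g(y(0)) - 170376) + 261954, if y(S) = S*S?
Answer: 91671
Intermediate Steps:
y(S) = S²
g(c) = 93 + c
(g(y(0)) - 170376) + 261954 = ((93 + 0²) - 170376) + 261954 = ((93 + 0) - 170376) + 261954 = (93 - 170376) + 261954 = -170283 + 261954 = 91671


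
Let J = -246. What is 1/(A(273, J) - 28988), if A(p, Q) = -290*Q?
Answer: 1/42352 ≈ 2.3612e-5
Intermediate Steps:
1/(A(273, J) - 28988) = 1/(-290*(-246) - 28988) = 1/(71340 - 28988) = 1/42352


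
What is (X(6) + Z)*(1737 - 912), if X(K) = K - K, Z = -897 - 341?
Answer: -1021350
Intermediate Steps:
Z = -1238
X(K) = 0
(X(6) + Z)*(1737 - 912) = (0 - 1238)*(1737 - 912) = -1238*825 = -1021350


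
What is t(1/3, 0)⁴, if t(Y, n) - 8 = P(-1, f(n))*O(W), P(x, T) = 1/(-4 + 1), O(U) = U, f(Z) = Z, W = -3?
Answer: 6561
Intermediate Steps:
P(x, T) = -⅓ (P(x, T) = 1/(-3) = -⅓)
t(Y, n) = 9 (t(Y, n) = 8 - ⅓*(-3) = 8 + 1 = 9)
t(1/3, 0)⁴ = 9⁴ = 6561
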